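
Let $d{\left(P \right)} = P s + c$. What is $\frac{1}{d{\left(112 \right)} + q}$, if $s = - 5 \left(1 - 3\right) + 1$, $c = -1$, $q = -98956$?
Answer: $- \frac{1}{97725} \approx -1.0233 \cdot 10^{-5}$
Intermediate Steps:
$s = 11$ ($s = - 5 \left(1 - 3\right) + 1 = \left(-5\right) \left(-2\right) + 1 = 10 + 1 = 11$)
$d{\left(P \right)} = -1 + 11 P$ ($d{\left(P \right)} = P 11 - 1 = 11 P - 1 = -1 + 11 P$)
$\frac{1}{d{\left(112 \right)} + q} = \frac{1}{\left(-1 + 11 \cdot 112\right) - 98956} = \frac{1}{\left(-1 + 1232\right) - 98956} = \frac{1}{1231 - 98956} = \frac{1}{-97725} = - \frac{1}{97725}$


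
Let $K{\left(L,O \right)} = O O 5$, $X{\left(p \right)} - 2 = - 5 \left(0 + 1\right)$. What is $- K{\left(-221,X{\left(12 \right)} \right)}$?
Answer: $-45$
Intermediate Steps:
$X{\left(p \right)} = -3$ ($X{\left(p \right)} = 2 - 5 \left(0 + 1\right) = 2 - 5 = -3$)
$K{\left(L,O \right)} = 5 O^{2}$ ($K{\left(L,O \right)} = O^{2} \cdot 5 = 5 O^{2}$)
$- K{\left(-221,X{\left(12 \right)} \right)} = - 5 \left(-3\right)^{2} = - 5 \cdot 9 = \left(-1\right) 45 = -45$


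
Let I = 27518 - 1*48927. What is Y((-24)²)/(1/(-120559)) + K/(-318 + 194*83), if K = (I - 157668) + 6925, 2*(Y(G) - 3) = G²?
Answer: -39459315526656/1973 ≈ -2.0000e+10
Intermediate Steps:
I = -21409 (I = 27518 - 48927 = -21409)
Y(G) = 3 + G²/2
K = -172152 (K = (-21409 - 157668) + 6925 = -179077 + 6925 = -172152)
Y((-24)²)/(1/(-120559)) + K/(-318 + 194*83) = (3 + ((-24)²)²/2)/(1/(-120559)) - 172152/(-318 + 194*83) = (3 + (½)*576²)/(-1/120559) - 172152/(-318 + 16102) = (3 + (½)*331776)*(-120559) - 172152/15784 = (3 + 165888)*(-120559) - 172152*1/15784 = 165891*(-120559) - 21519/1973 = -19999653069 - 21519/1973 = -39459315526656/1973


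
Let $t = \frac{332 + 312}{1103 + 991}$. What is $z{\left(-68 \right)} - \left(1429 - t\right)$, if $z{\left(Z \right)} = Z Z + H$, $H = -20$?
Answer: $\frac{3324547}{1047} \approx 3175.3$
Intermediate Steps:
$z{\left(Z \right)} = -20 + Z^{2}$ ($z{\left(Z \right)} = Z Z - 20 = Z^{2} - 20 = -20 + Z^{2}$)
$t = \frac{322}{1047}$ ($t = \frac{644}{2094} = 644 \cdot \frac{1}{2094} = \frac{322}{1047} \approx 0.30755$)
$z{\left(-68 \right)} - \left(1429 - t\right) = \left(-20 + \left(-68\right)^{2}\right) - \left(1429 - \frac{322}{1047}\right) = \left(-20 + 4624\right) - \left(1429 - \frac{322}{1047}\right) = 4604 - \frac{1495841}{1047} = \frac{3324547}{1047}$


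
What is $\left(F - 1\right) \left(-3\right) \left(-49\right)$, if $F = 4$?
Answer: $441$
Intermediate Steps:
$\left(F - 1\right) \left(-3\right) \left(-49\right) = \left(4 - 1\right) \left(-3\right) \left(-49\right) = 3 \left(-3\right) \left(-49\right) = \left(-9\right) \left(-49\right) = 441$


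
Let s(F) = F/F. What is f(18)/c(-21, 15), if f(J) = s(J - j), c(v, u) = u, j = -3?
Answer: 1/15 ≈ 0.066667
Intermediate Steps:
s(F) = 1
f(J) = 1
f(18)/c(-21, 15) = 1/15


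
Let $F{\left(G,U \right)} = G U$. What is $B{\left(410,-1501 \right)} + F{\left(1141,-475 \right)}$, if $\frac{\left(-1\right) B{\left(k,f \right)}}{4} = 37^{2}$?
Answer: $-547451$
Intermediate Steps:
$B{\left(k,f \right)} = -5476$ ($B{\left(k,f \right)} = - 4 \cdot 37^{2} = \left(-4\right) 1369 = -5476$)
$B{\left(410,-1501 \right)} + F{\left(1141,-475 \right)} = -5476 + 1141 \left(-475\right) = -5476 - 541975 = -547451$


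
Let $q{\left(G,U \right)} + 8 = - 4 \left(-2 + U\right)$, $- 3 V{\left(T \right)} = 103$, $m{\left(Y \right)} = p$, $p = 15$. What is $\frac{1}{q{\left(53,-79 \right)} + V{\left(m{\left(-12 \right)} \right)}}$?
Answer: $\frac{3}{845} \approx 0.0035503$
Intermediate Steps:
$m{\left(Y \right)} = 15$
$V{\left(T \right)} = - \frac{103}{3}$ ($V{\left(T \right)} = \left(- \frac{1}{3}\right) 103 = - \frac{103}{3}$)
$q{\left(G,U \right)} = - 4 U$ ($q{\left(G,U \right)} = -8 - 4 \left(-2 + U\right) = -8 - \left(-8 + 4 U\right) = - 4 U$)
$\frac{1}{q{\left(53,-79 \right)} + V{\left(m{\left(-12 \right)} \right)}} = \frac{1}{\left(-4\right) \left(-79\right) - \frac{103}{3}} = \frac{1}{316 - \frac{103}{3}} = \frac{1}{\frac{845}{3}} = \frac{3}{845}$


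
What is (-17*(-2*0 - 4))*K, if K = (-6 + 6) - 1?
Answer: -68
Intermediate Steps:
K = -1 (K = 0 - 1 = -1)
(-17*(-2*0 - 4))*K = -17*(-2*0 - 4)*(-1) = -17*(0 - 4)*(-1) = -17*(-4)*(-1) = 68*(-1) = -68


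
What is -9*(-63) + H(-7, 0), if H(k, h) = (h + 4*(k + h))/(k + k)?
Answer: 569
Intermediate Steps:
H(k, h) = (4*k + 5*h)/(2*k) (H(k, h) = (h + 4*(h + k))/((2*k)) = (h + (4*h + 4*k))*(1/(2*k)) = (4*k + 5*h)*(1/(2*k)) = (4*k + 5*h)/(2*k))
-9*(-63) + H(-7, 0) = -9*(-63) + (2 + (5/2)*0/(-7)) = 567 + (2 + (5/2)*0*(-⅐)) = 567 + (2 + 0) = 567 + 2 = 569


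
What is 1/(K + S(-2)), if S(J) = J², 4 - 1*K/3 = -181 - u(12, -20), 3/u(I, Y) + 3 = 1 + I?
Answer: 10/5599 ≈ 0.0017860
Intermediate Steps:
u(I, Y) = 3/(-2 + I) (u(I, Y) = 3/(-3 + (1 + I)) = 3/(-2 + I))
K = 5559/10 (K = 12 - 3*(-181 - 3/(-2 + 12)) = 12 - 3*(-181 - 3/10) = 12 - 3*(-1813/10) = 12 + 5439/10 = 5559/10 ≈ 555.90)
1/(K + S(-2)) = 1/(5559/10 + (-2)²) = 1/(5559/10 + 4) = 1/(5599/10) = 10/5599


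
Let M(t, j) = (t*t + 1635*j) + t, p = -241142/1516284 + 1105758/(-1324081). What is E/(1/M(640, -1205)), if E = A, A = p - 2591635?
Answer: 368937610415716305483845/91258310682 ≈ 4.0428e+12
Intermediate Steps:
p = -90724304717/91258310682 (p = -241142*1/1516284 + 1105758*(-1/1324081) = -10961/68922 - 1105758/1324081 = -90724304717/91258310682 ≈ -0.99415)
M(t, j) = t + t² + 1635*j (M(t, j) = (t² + 1635*j) + t = t + t² + 1635*j)
A = -236508322728649787/91258310682 (A = -90724304717/91258310682 - 2591635 = -236508322728649787/91258310682 ≈ -2.5916e+6)
E = -236508322728649787/91258310682 ≈ -2.5916e+6
E/(1/M(640, -1205)) = -236508322728649787/(91258310682*(1/(640 + 640² + 1635*(-1205)))) = -236508322728649787/(91258310682*(1/(640 + 409600 - 1970175))) = -236508322728649787/(91258310682*(1/(-1559935))) = -236508322728649787/(91258310682*(-1/1559935)) = -236508322728649787/91258310682*(-1559935) = 368937610415716305483845/91258310682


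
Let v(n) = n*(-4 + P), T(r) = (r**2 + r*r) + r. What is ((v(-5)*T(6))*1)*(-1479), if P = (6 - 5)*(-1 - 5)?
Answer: -5768100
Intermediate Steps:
P = -6 (P = 1*(-6) = -6)
T(r) = r + 2*r**2 (T(r) = (r**2 + r**2) + r = 2*r**2 + r = r + 2*r**2)
v(n) = -10*n (v(n) = n*(-4 - 6) = n*(-10) = -10*n)
((v(-5)*T(6))*1)*(-1479) = (((-10*(-5))*(6*(1 + 2*6)))*1)*(-1479) = ((50*(6*(1 + 12)))*1)*(-1479) = ((50*(6*13))*1)*(-1479) = ((50*78)*1)*(-1479) = (3900*1)*(-1479) = 3900*(-1479) = -5768100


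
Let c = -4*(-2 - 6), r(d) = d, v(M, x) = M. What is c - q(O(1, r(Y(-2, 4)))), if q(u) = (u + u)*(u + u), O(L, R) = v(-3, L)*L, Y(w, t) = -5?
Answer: -4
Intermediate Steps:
O(L, R) = -3*L
c = 32 (c = -4*(-8) = 32)
q(u) = 4*u**2 (q(u) = (2*u)*(2*u) = 4*u**2)
c - q(O(1, r(Y(-2, 4)))) = 32 - 4*(-3*1)**2 = 32 - 4*(-3)**2 = 32 - 4*9 = 32 - 1*36 = 32 - 36 = -4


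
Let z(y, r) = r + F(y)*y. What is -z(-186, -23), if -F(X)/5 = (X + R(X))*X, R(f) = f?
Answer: -64348537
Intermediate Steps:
F(X) = -10*X² (F(X) = -5*(X + X)*X = -5*2*X*X = -10*X²)
z(y, r) = r - 10*y³ (z(y, r) = r + (-10*y²)*y = r - 10*y³)
-z(-186, -23) = -(-23 - 10*(-186)³) = -(-23 - 10*(-6434856)) = -(-23 + 64348560) = -1*64348537 = -64348537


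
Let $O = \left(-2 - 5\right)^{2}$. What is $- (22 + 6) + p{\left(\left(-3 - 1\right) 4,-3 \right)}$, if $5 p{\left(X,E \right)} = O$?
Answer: $- \frac{91}{5} \approx -18.2$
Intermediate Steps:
$O = 49$ ($O = \left(-7\right)^{2} = 49$)
$p{\left(X,E \right)} = \frac{49}{5}$ ($p{\left(X,E \right)} = \frac{1}{5} \cdot 49 = \frac{49}{5}$)
$- (22 + 6) + p{\left(\left(-3 - 1\right) 4,-3 \right)} = - (22 + 6) + \frac{49}{5} = \left(-1\right) 28 + \frac{49}{5} = -28 + \frac{49}{5} = - \frac{91}{5}$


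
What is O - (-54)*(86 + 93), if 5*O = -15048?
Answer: 33282/5 ≈ 6656.4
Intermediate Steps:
O = -15048/5 (O = (⅕)*(-15048) = -15048/5 ≈ -3009.6)
O - (-54)*(86 + 93) = -15048/5 - (-54)*(86 + 93) = -15048/5 - (-54)*179 = -15048/5 - 1*(-9666) = -15048/5 + 9666 = 33282/5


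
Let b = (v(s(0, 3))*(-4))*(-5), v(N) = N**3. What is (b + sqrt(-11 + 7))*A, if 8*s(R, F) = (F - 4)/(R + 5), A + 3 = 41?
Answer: -19/1600 + 76*I ≈ -0.011875 + 76.0*I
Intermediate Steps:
A = 38 (A = -3 + 41 = 38)
s(R, F) = (-4 + F)/(8*(5 + R)) (s(R, F) = ((F - 4)/(R + 5))/8 = ((-4 + F)/(5 + R))/8 = (-4 + F)/(8*(5 + R)))
b = -1/3200 (b = (((-4 + 3)/(8*(5 + 0)))**3*(-4))*(-5) = (((1/8)*(-1)/5)**3*(-4))*(-5) = (((1/8)*(1/5)*(-1))**3*(-4))*(-5) = ((-1/40)**3*(-4))*(-5) = -1/64000*(-4)*(-5) = (1/16000)*(-5) = -1/3200 ≈ -0.00031250)
(b + sqrt(-11 + 7))*A = (-1/3200 + sqrt(-11 + 7))*38 = (-1/3200 + sqrt(-4))*38 = (-1/3200 + 2*I)*38 = -19/1600 + 76*I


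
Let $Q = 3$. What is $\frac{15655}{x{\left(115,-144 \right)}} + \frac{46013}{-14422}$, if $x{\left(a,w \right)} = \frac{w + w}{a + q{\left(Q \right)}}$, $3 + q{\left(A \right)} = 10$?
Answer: $- \frac{6889493441}{1038384} \approx -6634.8$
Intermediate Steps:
$q{\left(A \right)} = 7$ ($q{\left(A \right)} = -3 + 10 = 7$)
$x{\left(a,w \right)} = \frac{2 w}{7 + a}$ ($x{\left(a,w \right)} = \frac{w + w}{a + 7} = \frac{2 w}{7 + a}$)
$\frac{15655}{x{\left(115,-144 \right)}} + \frac{46013}{-14422} = \frac{15655}{2 \left(-144\right) \frac{1}{7 + 115}} + \frac{46013}{-14422} = \frac{15655}{2 \left(-144\right) \frac{1}{122}} + 46013 \left(- \frac{1}{14422}\right) = \frac{15655}{2 \left(-144\right) \frac{1}{122}} - \frac{46013}{14422} = \frac{15655}{- \frac{144}{61}} - \frac{46013}{14422} = 15655 \left(- \frac{61}{144}\right) - \frac{46013}{14422} = - \frac{954955}{144} - \frac{46013}{14422} = - \frac{6889493441}{1038384}$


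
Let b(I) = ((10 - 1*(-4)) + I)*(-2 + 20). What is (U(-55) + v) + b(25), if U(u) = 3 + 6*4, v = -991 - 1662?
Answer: -1924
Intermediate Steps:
v = -2653
b(I) = 252 + 18*I (b(I) = ((10 + 4) + I)*18 = (14 + I)*18 = 252 + 18*I)
U(u) = 27 (U(u) = 3 + 24 = 27)
(U(-55) + v) + b(25) = (27 - 2653) + (252 + 18*25) = -2626 + (252 + 450) = -2626 + 702 = -1924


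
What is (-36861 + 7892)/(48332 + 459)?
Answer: -28969/48791 ≈ -0.59374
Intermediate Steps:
(-36861 + 7892)/(48332 + 459) = -28969/48791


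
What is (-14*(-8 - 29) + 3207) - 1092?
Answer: 2633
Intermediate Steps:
(-14*(-8 - 29) + 3207) - 1092 = (-14*(-37) + 3207) - 1092 = (518 + 3207) - 1092 = 3725 - 1092 = 2633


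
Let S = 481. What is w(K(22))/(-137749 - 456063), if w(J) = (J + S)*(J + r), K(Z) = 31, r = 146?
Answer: -22656/148453 ≈ -0.15261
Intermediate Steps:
w(J) = (146 + J)*(481 + J) (w(J) = (J + 481)*(J + 146) = (481 + J)*(146 + J) = (146 + J)*(481 + J))
w(K(22))/(-137749 - 456063) = (70226 + 31² + 627*31)/(-137749 - 456063) = (70226 + 961 + 19437)/(-593812) = 90624*(-1/593812) = -22656/148453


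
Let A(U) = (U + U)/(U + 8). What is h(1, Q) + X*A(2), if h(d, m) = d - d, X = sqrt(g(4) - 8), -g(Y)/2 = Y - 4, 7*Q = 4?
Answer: 4*I*sqrt(2)/5 ≈ 1.1314*I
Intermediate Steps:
Q = 4/7 (Q = (1/7)*4 = 4/7 ≈ 0.57143)
g(Y) = 8 - 2*Y (g(Y) = -2*(Y - 4) = -2*(-4 + Y) = 8 - 2*Y)
A(U) = 2*U/(8 + U) (A(U) = (2*U)/(8 + U) = 2*U/(8 + U))
X = 2*I*sqrt(2) (X = sqrt((8 - 2*4) - 8) = sqrt((8 - 8) - 8) = sqrt(0 - 8) = sqrt(-8) = 2*I*sqrt(2) ≈ 2.8284*I)
h(d, m) = 0
h(1, Q) + X*A(2) = 0 + (2*I*sqrt(2))*(2*2/(8 + 2)) = 0 + (2*I*sqrt(2))*(2*2/10) = 0 + (2*I*sqrt(2))*(2*2*(1/10)) = 0 + (2*I*sqrt(2))*(2/5) = 0 + 4*I*sqrt(2)/5 = 4*I*sqrt(2)/5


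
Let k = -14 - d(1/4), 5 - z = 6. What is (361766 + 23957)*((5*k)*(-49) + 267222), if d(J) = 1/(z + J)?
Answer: 312812095648/3 ≈ 1.0427e+11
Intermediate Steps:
z = -1 (z = 5 - 1*6 = 5 - 6 = -1)
d(J) = 1/(-1 + J)
k = -38/3 (k = -14 - 1/(-1 + 1/4) = -14 - 1/(-1 + ¼) = -14 - 1/(-¾) = -14 - 1*(-4/3) = -14 + 4/3 = -38/3 ≈ -12.667)
(361766 + 23957)*((5*k)*(-49) + 267222) = (361766 + 23957)*((5*(-38/3))*(-49) + 267222) = 385723*(-190/3*(-49) + 267222) = 385723*(9310/3 + 267222) = 385723*(810976/3) = 312812095648/3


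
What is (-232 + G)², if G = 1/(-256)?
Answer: 3527528449/65536 ≈ 53826.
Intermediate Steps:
G = -1/256 ≈ -0.0039063
(-232 + G)² = (-232 - 1/256)² = (-59393/256)² = 3527528449/65536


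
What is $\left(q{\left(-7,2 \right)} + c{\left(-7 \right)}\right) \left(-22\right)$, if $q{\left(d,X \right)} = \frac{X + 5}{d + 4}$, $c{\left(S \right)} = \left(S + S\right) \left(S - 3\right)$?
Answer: $- \frac{9086}{3} \approx -3028.7$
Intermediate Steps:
$c{\left(S \right)} = 2 S \left(-3 + S\right)$
$q{\left(d,X \right)} = \frac{5 + X}{4 + d}$
$\left(q{\left(-7,2 \right)} + c{\left(-7 \right)}\right) \left(-22\right) = \left(\frac{5 + 2}{4 - 7} + 2 \left(-7\right) \left(-3 - 7\right)\right) \left(-22\right) = \left(\frac{1}{-3} \cdot 7 + 2 \left(-7\right) \left(-10\right)\right) \left(-22\right) = \left(\left(- \frac{1}{3}\right) 7 + 140\right) \left(-22\right) = \left(- \frac{7}{3} + 140\right) \left(-22\right) = \frac{413}{3} \left(-22\right) = - \frac{9086}{3}$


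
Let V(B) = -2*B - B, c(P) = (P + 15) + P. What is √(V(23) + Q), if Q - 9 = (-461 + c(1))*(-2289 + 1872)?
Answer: 16*√723 ≈ 430.22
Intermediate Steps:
c(P) = 15 + 2*P (c(P) = (15 + P) + P = 15 + 2*P)
V(B) = -3*B
Q = 185157 (Q = 9 + (-461 + (15 + 2*1))*(-2289 + 1872) = 9 + (-461 + (15 + 2))*(-417) = 9 + (-461 + 17)*(-417) = 9 - 444*(-417) = 9 + 185148 = 185157)
√(V(23) + Q) = √(-3*23 + 185157) = √(-69 + 185157) = √185088 = 16*√723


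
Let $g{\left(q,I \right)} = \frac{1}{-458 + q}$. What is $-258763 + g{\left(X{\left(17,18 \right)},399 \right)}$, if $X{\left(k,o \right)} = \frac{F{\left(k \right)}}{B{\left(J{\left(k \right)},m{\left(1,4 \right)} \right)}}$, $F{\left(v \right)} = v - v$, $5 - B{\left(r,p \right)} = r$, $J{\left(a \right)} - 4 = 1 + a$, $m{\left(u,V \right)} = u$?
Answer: $- \frac{118513455}{458} \approx -2.5876 \cdot 10^{5}$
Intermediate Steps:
$J{\left(a \right)} = 5 + a$ ($J{\left(a \right)} = 4 + \left(1 + a\right) = 5 + a$)
$B{\left(r,p \right)} = 5 - r$
$F{\left(v \right)} = 0$
$X{\left(k,o \right)} = 0$ ($X{\left(k,o \right)} = \frac{0}{5 - \left(5 + k\right)} = \frac{0}{\left(-1\right) k} = 0 \left(- \frac{1}{k}\right) = 0$)
$-258763 + g{\left(X{\left(17,18 \right)},399 \right)} = -258763 + \frac{1}{-458 + 0} = -258763 + \frac{1}{-458} = -258763 - \frac{1}{458} = - \frac{118513455}{458}$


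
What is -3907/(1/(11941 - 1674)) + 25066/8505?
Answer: -341162477279/8505 ≈ -4.0113e+7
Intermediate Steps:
-3907/(1/(11941 - 1674)) + 25066/8505 = -3907/(1/10267) + 25066*(1/8505) = -3907/1/10267 + 25066/8505 = -3907*10267 + 25066/8505 = -40113169 + 25066/8505 = -341162477279/8505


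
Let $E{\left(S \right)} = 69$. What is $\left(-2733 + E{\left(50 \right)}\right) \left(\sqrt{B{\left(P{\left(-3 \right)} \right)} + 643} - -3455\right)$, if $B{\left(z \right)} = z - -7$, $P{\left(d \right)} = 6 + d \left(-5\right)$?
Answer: $-9204120 - 2664 \sqrt{671} \approx -9.2731 \cdot 10^{6}$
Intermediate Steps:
$P{\left(d \right)} = 6 - 5 d$
$B{\left(z \right)} = 7 + z$ ($B{\left(z \right)} = z + 7 = 7 + z$)
$\left(-2733 + E{\left(50 \right)}\right) \left(\sqrt{B{\left(P{\left(-3 \right)} \right)} + 643} - -3455\right) = \left(-2733 + 69\right) \left(\sqrt{\left(7 + \left(6 - -15\right)\right) + 643} - -3455\right) = - 2664 \left(\sqrt{\left(7 + \left(6 + 15\right)\right) + 643} + 3455\right) = - 2664 \left(\sqrt{\left(7 + 21\right) + 643} + 3455\right) = - 2664 \left(\sqrt{28 + 643} + 3455\right) = - 2664 \left(\sqrt{671} + 3455\right) = - 2664 \left(3455 + \sqrt{671}\right) = -9204120 - 2664 \sqrt{671}$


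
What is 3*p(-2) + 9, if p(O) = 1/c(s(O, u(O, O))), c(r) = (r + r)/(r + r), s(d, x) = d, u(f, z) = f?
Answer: 12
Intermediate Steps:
c(r) = 1 (c(r) = (2*r)/((2*r)) = (2*r)*(1/(2*r)) = 1)
p(O) = 1 (p(O) = 1/1 = 1)
3*p(-2) + 9 = 3*1 + 9 = 3 + 9 = 12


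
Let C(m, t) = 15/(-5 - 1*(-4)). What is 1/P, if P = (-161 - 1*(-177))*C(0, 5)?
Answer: -1/240 ≈ -0.0041667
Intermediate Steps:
C(m, t) = -15 (C(m, t) = 15/(-5 + 4) = 15/(-1) = 15*(-1) = -15)
P = -240 (P = (-161 - 1*(-177))*(-15) = (-161 + 177)*(-15) = 16*(-15) = -240)
1/P = 1/(-240) = -1/240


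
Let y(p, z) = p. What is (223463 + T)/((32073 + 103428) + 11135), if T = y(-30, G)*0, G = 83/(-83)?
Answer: 223463/146636 ≈ 1.5239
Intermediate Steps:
G = -1 (G = 83*(-1/83) = -1)
T = 0 (T = -30*0 = 0)
(223463 + T)/((32073 + 103428) + 11135) = (223463 + 0)/((32073 + 103428) + 11135) = 223463/(135501 + 11135) = 223463/146636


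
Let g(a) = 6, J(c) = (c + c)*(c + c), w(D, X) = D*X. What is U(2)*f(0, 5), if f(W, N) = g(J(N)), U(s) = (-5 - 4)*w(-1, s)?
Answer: 108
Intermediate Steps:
J(c) = 4*c² (J(c) = (2*c)*(2*c) = 4*c²)
U(s) = 9*s (U(s) = (-5 - 4)*(-s) = -(-9)*s = 9*s)
f(W, N) = 6
U(2)*f(0, 5) = (9*2)*6 = 18*6 = 108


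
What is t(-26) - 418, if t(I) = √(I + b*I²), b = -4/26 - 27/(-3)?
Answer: -418 + √5954 ≈ -340.84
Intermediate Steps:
b = 115/13 (b = -4*1/26 - 27*(-⅓) = -2/13 + 9 = 115/13 ≈ 8.8462)
t(I) = √(I + 115*I²/13)
t(-26) - 418 = √13*√(-26*(13 + 115*(-26)))/13 - 418 = √13*√(-26*(13 - 2990))/13 - 418 = √13*√(-26*(-2977))/13 - 418 = √13*√77402/13 - 418 = √13*(13*√458)/13 - 418 = √5954 - 418 = -418 + √5954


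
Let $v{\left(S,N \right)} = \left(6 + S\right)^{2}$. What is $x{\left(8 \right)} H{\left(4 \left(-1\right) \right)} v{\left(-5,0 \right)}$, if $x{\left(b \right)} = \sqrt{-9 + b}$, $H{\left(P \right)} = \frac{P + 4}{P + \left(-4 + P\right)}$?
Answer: $0$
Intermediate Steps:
$H{\left(P \right)} = \frac{4 + P}{-4 + 2 P}$
$x{\left(8 \right)} H{\left(4 \left(-1\right) \right)} v{\left(-5,0 \right)} = \sqrt{-9 + 8} \frac{4 + 4 \left(-1\right)}{2 \left(-2 + 4 \left(-1\right)\right)} \left(6 - 5\right)^{2} = \sqrt{-1} \frac{4 - 4}{2 \left(-2 - 4\right)} 1^{2} = i \frac{1}{2} \frac{1}{-6} \cdot 0 \cdot 1 = i \frac{1}{2} \left(- \frac{1}{6}\right) 0 \cdot 1 = i 0 \cdot 1 = i 0 = 0$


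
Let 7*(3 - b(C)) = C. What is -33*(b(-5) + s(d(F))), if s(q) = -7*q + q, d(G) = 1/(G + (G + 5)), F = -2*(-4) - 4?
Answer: -9768/91 ≈ -107.34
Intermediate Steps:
b(C) = 3 - C/7
F = 4 (F = 8 - 4 = 4)
d(G) = 1/(5 + 2*G) (d(G) = 1/(G + (5 + G)) = 1/(5 + 2*G))
s(q) = -6*q
-33*(b(-5) + s(d(F))) = -33*((3 - ⅐*(-5)) - 6/(5 + 2*4)) = -33*((3 + 5/7) - 6/(5 + 8)) = -33*(26/7 - 6/13) = -33*296/91 = -9768/91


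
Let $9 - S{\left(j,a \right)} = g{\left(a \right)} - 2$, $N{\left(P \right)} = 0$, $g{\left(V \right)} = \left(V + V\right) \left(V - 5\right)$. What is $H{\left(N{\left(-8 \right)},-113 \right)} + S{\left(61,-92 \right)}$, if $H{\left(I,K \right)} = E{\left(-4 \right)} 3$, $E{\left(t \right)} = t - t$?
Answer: $-17837$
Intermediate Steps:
$g{\left(V \right)} = 2 V \left(-5 + V\right)$
$E{\left(t \right)} = 0$
$S{\left(j,a \right)} = 11 - 2 a \left(-5 + a\right)$ ($S{\left(j,a \right)} = 9 - \left(2 a \left(-5 + a\right) - 2\right) = 9 - \left(-2 + 2 a \left(-5 + a\right)\right) = 11 - 2 a \left(-5 + a\right)$)
$H{\left(I,K \right)} = 0$ ($H{\left(I,K \right)} = 0 \cdot 3 = 0$)
$H{\left(N{\left(-8 \right)},-113 \right)} + S{\left(61,-92 \right)} = 0 + \left(11 - - 184 \left(-5 - 92\right)\right) = 0 + \left(11 - \left(-184\right) \left(-97\right)\right) = 0 + \left(11 - 17848\right) = 0 - 17837 = -17837$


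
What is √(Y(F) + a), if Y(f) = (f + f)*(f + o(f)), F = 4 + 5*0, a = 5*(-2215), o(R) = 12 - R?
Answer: I*√10979 ≈ 104.78*I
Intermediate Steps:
a = -11075
F = 4 (F = 4 + 0 = 4)
Y(f) = 24*f (Y(f) = (f + f)*(f + (12 - f)) = (2*f)*12 = 24*f)
√(Y(F) + a) = √(24*4 - 11075) = √(96 - 11075) = √(-10979) = I*√10979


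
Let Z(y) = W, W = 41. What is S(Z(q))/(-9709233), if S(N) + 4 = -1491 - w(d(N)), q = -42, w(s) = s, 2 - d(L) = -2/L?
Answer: 61379/398078553 ≈ 0.00015419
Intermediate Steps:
d(L) = 2 + 2/L (d(L) = 2 - (-2)/L = 2 + 2/L)
Z(y) = 41
S(N) = -1497 - 2/N (S(N) = -4 + (-1491 - (2 + 2/N)) = -4 + (-1491 + (-2 - 2/N)) = -4 + (-1493 - 2/N) = -1497 - 2/N)
S(Z(q))/(-9709233) = (-1497 - 2/41)/(-9709233) = (-1497 - 2*1/41)*(-1/9709233) = (-1497 - 2/41)*(-1/9709233) = -61379/41*(-1/9709233) = 61379/398078553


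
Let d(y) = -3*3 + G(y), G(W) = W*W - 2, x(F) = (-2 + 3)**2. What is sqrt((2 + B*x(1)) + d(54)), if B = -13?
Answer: sqrt(2894) ≈ 53.796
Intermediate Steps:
x(F) = 1 (x(F) = 1**2 = 1)
G(W) = -2 + W**2 (G(W) = W**2 - 2 = -2 + W**2)
d(y) = -11 + y**2 (d(y) = -3*3 + (-2 + y**2) = -9 + (-2 + y**2) = -11 + y**2)
sqrt((2 + B*x(1)) + d(54)) = sqrt((2 - 13*1) + (-11 + 54**2)) = sqrt((2 - 13) + (-11 + 2916)) = sqrt(-11 + 2905) = sqrt(2894)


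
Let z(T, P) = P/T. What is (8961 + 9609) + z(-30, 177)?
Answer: 185641/10 ≈ 18564.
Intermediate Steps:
(8961 + 9609) + z(-30, 177) = (8961 + 9609) + 177/(-30) = 18570 + 177*(-1/30) = 18570 - 59/10 = 185641/10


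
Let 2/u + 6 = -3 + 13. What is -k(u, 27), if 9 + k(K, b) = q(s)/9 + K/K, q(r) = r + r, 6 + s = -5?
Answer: 94/9 ≈ 10.444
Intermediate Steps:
s = -11 (s = -6 - 5 = -11)
u = ½ (u = 2/(-6 + (-3 + 13)) = 2/(-6 + 10) = 2/4 = 2*(¼) = ½ ≈ 0.50000)
q(r) = 2*r
k(K, b) = -94/9 (k(K, b) = -9 + ((2*(-11))/9 + K/K) = -9 + (-22*⅑ + 1) = -9 + (-22/9 + 1) = -9 - 13/9 = -94/9)
-k(u, 27) = -1*(-94/9) = 94/9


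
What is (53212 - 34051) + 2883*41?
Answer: 137364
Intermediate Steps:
(53212 - 34051) + 2883*41 = 19161 + 118203 = 137364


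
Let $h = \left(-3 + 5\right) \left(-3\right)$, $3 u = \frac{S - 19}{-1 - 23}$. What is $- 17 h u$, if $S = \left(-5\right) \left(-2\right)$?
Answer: $\frac{51}{4} \approx 12.75$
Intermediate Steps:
$S = 10$
$u = \frac{1}{8}$ ($u = \frac{\left(10 - 19\right) \frac{1}{-1 - 23}}{3} = \frac{\left(-9\right) \frac{1}{-24}}{3} = \frac{\left(-9\right) \left(- \frac{1}{24}\right)}{3} = \frac{1}{3} \cdot \frac{3}{8} = \frac{1}{8} \approx 0.125$)
$h = -6$ ($h = 2 \left(-3\right) = -6$)
$- 17 h u = \left(-17\right) \left(-6\right) \frac{1}{8} = 102 \cdot \frac{1}{8} = \frac{51}{4}$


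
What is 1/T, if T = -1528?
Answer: -1/1528 ≈ -0.00065445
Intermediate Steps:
1/T = 1/(-1528) = -1/1528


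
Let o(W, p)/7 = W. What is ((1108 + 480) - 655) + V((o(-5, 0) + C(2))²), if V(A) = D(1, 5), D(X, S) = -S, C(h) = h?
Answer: 928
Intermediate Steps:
o(W, p) = 7*W
V(A) = -5 (V(A) = -1*5 = -5)
((1108 + 480) - 655) + V((o(-5, 0) + C(2))²) = ((1108 + 480) - 655) - 5 = (1588 - 655) - 5 = 933 - 5 = 928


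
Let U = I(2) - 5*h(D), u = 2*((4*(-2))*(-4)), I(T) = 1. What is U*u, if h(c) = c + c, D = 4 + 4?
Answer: -5056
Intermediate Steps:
D = 8
u = 64 (u = 2*(-8*(-4)) = 2*32 = 64)
h(c) = 2*c
U = -79 (U = 1 - 10*8 = 1 - 5*16 = 1 - 80 = -79)
U*u = -79*64 = -5056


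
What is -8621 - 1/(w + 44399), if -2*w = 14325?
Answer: -642031735/74473 ≈ -8621.0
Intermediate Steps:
w = -14325/2 (w = -½*14325 = -14325/2 ≈ -7162.5)
-8621 - 1/(w + 44399) = -8621 - 1/(-14325/2 + 44399) = -8621 - 1/74473/2 = -8621 - 1*2/74473 = -8621 - 2/74473 = -642031735/74473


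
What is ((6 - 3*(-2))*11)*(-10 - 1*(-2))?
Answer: -1056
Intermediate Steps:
((6 - 3*(-2))*11)*(-10 - 1*(-2)) = ((6 + 6)*11)*(-10 + 2) = (12*11)*(-8) = 132*(-8) = -1056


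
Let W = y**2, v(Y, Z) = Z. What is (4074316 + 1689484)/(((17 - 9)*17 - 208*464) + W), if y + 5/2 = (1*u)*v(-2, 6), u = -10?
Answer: -23055200/369879 ≈ -62.332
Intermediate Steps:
y = -125/2 (y = -5/2 + (1*(-10))*6 = -5/2 - 10*6 = -5/2 - 60 = -125/2 ≈ -62.500)
W = 15625/4 (W = (-125/2)**2 = 15625/4 ≈ 3906.3)
(4074316 + 1689484)/(((17 - 9)*17 - 208*464) + W) = (4074316 + 1689484)/(((17 - 9)*17 - 208*464) + 15625/4) = 5763800/((8*17 - 96512) + 15625/4) = 5763800/((136 - 96512) + 15625/4) = 5763800/(-96376 + 15625/4) = 5763800/(-369879/4) = 5763800*(-4/369879) = -23055200/369879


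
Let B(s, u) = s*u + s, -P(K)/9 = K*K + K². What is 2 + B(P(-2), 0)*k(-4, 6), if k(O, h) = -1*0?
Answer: 2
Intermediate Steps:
k(O, h) = 0
P(K) = -18*K² (P(K) = -9*(K*K + K²) = -9*(K² + K²) = -18*K²)
B(s, u) = s + s*u
2 + B(P(-2), 0)*k(-4, 6) = 2 + ((-18*(-2)²)*(1 + 0))*0 = 2 + (-18*4*1)*0 = 2 - 72*1*0 = 2 - 72*0 = 2 + 0 = 2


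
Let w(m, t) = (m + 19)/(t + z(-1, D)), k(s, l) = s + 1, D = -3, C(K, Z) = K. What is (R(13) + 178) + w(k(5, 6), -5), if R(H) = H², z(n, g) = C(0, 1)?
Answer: 342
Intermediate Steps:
z(n, g) = 0
k(s, l) = 1 + s
w(m, t) = (19 + m)/t (w(m, t) = (m + 19)/(t + 0) = (19 + m)/t)
(R(13) + 178) + w(k(5, 6), -5) = (13² + 178) + (19 + (1 + 5))/(-5) = (169 + 178) - (19 + 6)/5 = 347 - ⅕*25 = 347 - 5 = 342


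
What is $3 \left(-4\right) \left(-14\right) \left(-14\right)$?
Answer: $-2352$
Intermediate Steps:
$3 \left(-4\right) \left(-14\right) \left(-14\right) = \left(-12\right) \left(-14\right) \left(-14\right) = 168 \left(-14\right) = -2352$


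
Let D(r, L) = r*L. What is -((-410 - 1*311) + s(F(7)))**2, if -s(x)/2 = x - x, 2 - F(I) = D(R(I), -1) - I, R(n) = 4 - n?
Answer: -519841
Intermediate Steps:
D(r, L) = L*r
F(I) = 6 (F(I) = 2 - (-(4 - I) - I) = 2 - ((-4 + I) - I) = 2 - 1*(-4) = 2 + 4 = 6)
s(x) = 0 (s(x) = -2*(x - x) = -2*0 = 0)
-((-410 - 1*311) + s(F(7)))**2 = -((-410 - 1*311) + 0)**2 = -((-410 - 311) + 0)**2 = -(-721 + 0)**2 = -1*(-721)**2 = -1*519841 = -519841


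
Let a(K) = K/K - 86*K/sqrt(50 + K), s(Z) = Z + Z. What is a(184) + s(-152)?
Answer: -303 - 7912*sqrt(26)/39 ≈ -1337.4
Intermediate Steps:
s(Z) = 2*Z
a(K) = 1 - 86*K/sqrt(50 + K)
a(184) + s(-152) = (1 - 86*184/sqrt(50 + 184)) + 2*(-152) = (1 - 86*184/sqrt(234)) - 304 = (1 - 86*184*sqrt(26)/78) - 304 = (1 - 7912*sqrt(26)/39) - 304 = -303 - 7912*sqrt(26)/39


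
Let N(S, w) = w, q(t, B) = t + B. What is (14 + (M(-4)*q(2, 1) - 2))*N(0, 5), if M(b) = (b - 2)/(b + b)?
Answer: 285/4 ≈ 71.250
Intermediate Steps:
q(t, B) = B + t
M(b) = (-2 + b)/(2*b) (M(b) = (-2 + b)/((2*b)) = (-2 + b)*(1/(2*b)) = (-2 + b)/(2*b))
(14 + (M(-4)*q(2, 1) - 2))*N(0, 5) = (14 + (((½)*(-2 - 4)/(-4))*(1 + 2) - 2))*5 = (14 + (((½)*(-¼)*(-6))*3 - 2))*5 = (14 + ((¾)*3 - 2))*5 = (14 + (9/4 - 2))*5 = (14 + ¼)*5 = (57/4)*5 = 285/4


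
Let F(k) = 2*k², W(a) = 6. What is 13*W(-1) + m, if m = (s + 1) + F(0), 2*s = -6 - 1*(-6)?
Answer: 79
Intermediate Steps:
s = 0 (s = (-6 - 1*(-6))/2 = (-6 + 6)/2 = (½)*0 = 0)
m = 1 (m = (0 + 1) + 2*0² = 1 + 2*0 = 1 + 0 = 1)
13*W(-1) + m = 13*6 + 1 = 78 + 1 = 79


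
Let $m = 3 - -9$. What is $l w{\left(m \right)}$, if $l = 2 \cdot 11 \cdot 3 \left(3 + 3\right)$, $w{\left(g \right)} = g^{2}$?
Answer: $57024$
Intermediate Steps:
$m = 12$ ($m = 3 + 9 = 12$)
$l = 396$ ($l = 22 \cdot 3 \cdot 6 = 22 \cdot 18 = 396$)
$l w{\left(m \right)} = 396 \cdot 12^{2} = 396 \cdot 144 = 57024$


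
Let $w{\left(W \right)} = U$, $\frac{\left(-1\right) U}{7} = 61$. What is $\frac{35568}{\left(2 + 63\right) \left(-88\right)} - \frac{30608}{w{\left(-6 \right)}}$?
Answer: $\frac{1537406}{23485} \approx 65.463$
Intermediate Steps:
$U = -427$ ($U = \left(-7\right) 61 = -427$)
$w{\left(W \right)} = -427$
$\frac{35568}{\left(2 + 63\right) \left(-88\right)} - \frac{30608}{w{\left(-6 \right)}} = \frac{35568}{\left(2 + 63\right) \left(-88\right)} - \frac{30608}{-427} = \frac{35568}{65 \left(-88\right)} - - \frac{30608}{427} = \frac{35568}{-5720} + \frac{30608}{427} = 35568 \left(- \frac{1}{5720}\right) + \frac{30608}{427} = - \frac{342}{55} + \frac{30608}{427} = \frac{1537406}{23485}$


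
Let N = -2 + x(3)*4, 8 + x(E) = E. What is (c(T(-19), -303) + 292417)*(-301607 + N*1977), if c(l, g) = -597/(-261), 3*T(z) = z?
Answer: -8779534398278/87 ≈ -1.0091e+11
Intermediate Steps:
T(z) = z/3
x(E) = -8 + E
c(l, g) = 199/87 (c(l, g) = -597*(-1/261) = 199/87)
N = -22 (N = -2 + (-8 + 3)*4 = -2 - 5*4 = -2 - 20 = -22)
(c(T(-19), -303) + 292417)*(-301607 + N*1977) = (199/87 + 292417)*(-301607 - 22*1977) = 25440478*(-301607 - 43494)/87 = (25440478/87)*(-345101) = -8779534398278/87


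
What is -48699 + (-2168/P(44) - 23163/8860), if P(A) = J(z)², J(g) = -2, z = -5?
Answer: -436298423/8860 ≈ -49244.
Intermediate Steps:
P(A) = 4 (P(A) = (-2)² = 4)
-48699 + (-2168/P(44) - 23163/8860) = -48699 + (-2168/4 - 23163/8860) = -48699 + (-2168*¼ - 23163*1/8860) = -48699 + (-542 - 23163/8860) = -48699 - 4825283/8860 = -436298423/8860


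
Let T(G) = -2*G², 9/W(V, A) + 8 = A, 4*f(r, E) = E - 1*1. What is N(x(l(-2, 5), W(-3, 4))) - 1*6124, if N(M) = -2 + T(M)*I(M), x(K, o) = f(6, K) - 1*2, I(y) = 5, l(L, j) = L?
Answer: -49613/8 ≈ -6201.6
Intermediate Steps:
f(r, E) = -¼ + E/4 (f(r, E) = (E - 1*1)/4 = (E - 1)/4 = (-1 + E)/4 = -¼ + E/4)
W(V, A) = 9/(-8 + A)
x(K, o) = -9/4 + K/4 (x(K, o) = (-¼ + K/4) - 1*2 = (-¼ + K/4) - 2 = -9/4 + K/4)
N(M) = -2 - 10*M² (N(M) = -2 - 2*M²*5 = -2 - 10*M²)
N(x(l(-2, 5), W(-3, 4))) - 1*6124 = (-2 - 10*(-9/4 + (¼)*(-2))²) - 1*6124 = (-2 - 10*(-9/4 - ½)²) - 6124 = (-2 - 10*(-11/4)²) - 6124 = (-2 - 10*121/16) - 6124 = (-2 - 605/8) - 6124 = -621/8 - 6124 = -49613/8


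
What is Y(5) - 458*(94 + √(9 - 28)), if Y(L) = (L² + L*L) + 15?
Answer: -42987 - 458*I*√19 ≈ -42987.0 - 1996.4*I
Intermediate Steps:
Y(L) = 15 + 2*L² (Y(L) = (L² + L²) + 15 = 2*L² + 15 = 15 + 2*L²)
Y(5) - 458*(94 + √(9 - 28)) = (15 + 2*5²) - 458*(94 + √(9 - 28)) = (15 + 2*25) - 458*(94 + √(-19)) = (15 + 50) - 458*(94 + I*√19) = 65 + (-43052 - 458*I*√19) = -42987 - 458*I*√19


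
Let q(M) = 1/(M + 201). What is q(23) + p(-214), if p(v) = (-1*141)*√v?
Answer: 1/224 - 141*I*√214 ≈ 0.0044643 - 2062.7*I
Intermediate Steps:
q(M) = 1/(201 + M)
p(v) = -141*√v
q(23) + p(-214) = 1/(201 + 23) - 141*I*√214 = 1/224 - 141*I*√214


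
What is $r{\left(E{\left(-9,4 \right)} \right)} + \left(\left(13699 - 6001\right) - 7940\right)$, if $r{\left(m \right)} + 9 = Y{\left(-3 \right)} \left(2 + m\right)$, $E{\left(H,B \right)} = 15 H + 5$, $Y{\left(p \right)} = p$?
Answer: $133$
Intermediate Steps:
$E{\left(H,B \right)} = 5 + 15 H$
$r{\left(m \right)} = -15 - 3 m$ ($r{\left(m \right)} = -9 - 3 \left(2 + m\right) = -9 - \left(6 + 3 m\right) = -15 - 3 m$)
$r{\left(E{\left(-9,4 \right)} \right)} + \left(\left(13699 - 6001\right) - 7940\right) = \left(-15 - 3 \left(5 + 15 \left(-9\right)\right)\right) + \left(\left(13699 - 6001\right) - 7940\right) = \left(-15 - 3 \left(5 - 135\right)\right) + \left(7698 - 7940\right) = \left(-15 - -390\right) - 242 = \left(-15 + 390\right) - 242 = 375 - 242 = 133$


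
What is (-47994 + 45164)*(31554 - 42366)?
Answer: 30597960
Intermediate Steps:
(-47994 + 45164)*(31554 - 42366) = -2830*(-10812) = 30597960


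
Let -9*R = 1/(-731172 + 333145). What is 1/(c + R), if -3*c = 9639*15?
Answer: -3582243/172646201384 ≈ -2.0749e-5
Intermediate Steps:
c = -48195 (c = -3213*15 = -1/3*144585 = -48195)
R = 1/3582243 (R = -1/(9*(-731172 + 333145)) = -1/9/(-398027) = -1/9*(-1/398027) = 1/3582243 ≈ 2.7915e-7)
1/(c + R) = 1/(-48195 + 1/3582243) = 1/(-172646201384/3582243) = -3582243/172646201384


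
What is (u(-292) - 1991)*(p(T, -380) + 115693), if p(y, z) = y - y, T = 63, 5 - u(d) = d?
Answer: -195983942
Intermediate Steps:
u(d) = 5 - d
p(y, z) = 0
(u(-292) - 1991)*(p(T, -380) + 115693) = ((5 - 1*(-292)) - 1991)*(0 + 115693) = ((5 + 292) - 1991)*115693 = (297 - 1991)*115693 = -1694*115693 = -195983942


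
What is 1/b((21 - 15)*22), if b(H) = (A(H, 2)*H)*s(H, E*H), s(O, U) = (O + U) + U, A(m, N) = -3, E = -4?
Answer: 1/365904 ≈ 2.7330e-6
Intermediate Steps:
s(O, U) = O + 2*U
b(H) = 21*H² (b(H) = (-3*H)*(H + 2*(-4*H)) = (-3*H)*(H - 8*H) = (-3*H)*(-7*H) = 21*H²)
1/b((21 - 15)*22) = 1/(21*((21 - 15)*22)²) = 1/(21*(6*22)²) = 1/(21*132²) = 1/(21*17424) = 1/365904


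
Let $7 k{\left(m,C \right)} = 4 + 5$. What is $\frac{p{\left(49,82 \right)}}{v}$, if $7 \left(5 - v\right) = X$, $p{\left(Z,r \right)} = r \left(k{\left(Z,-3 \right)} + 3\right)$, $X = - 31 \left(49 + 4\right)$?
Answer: $\frac{1230}{839} \approx 1.466$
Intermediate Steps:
$k{\left(m,C \right)} = \frac{9}{7}$ ($k{\left(m,C \right)} = \frac{4 + 5}{7} = \frac{1}{7} \cdot 9 = \frac{9}{7}$)
$X = -1643$ ($X = \left(-31\right) 53 = -1643$)
$p{\left(Z,r \right)} = \frac{30 r}{7}$ ($p{\left(Z,r \right)} = r \left(\frac{9}{7} + 3\right) = r \frac{30}{7} = \frac{30 r}{7}$)
$v = \frac{1678}{7}$ ($v = 5 - - \frac{1643}{7} = 5 + \frac{1643}{7} = \frac{1678}{7} \approx 239.71$)
$\frac{p{\left(49,82 \right)}}{v} = \frac{\frac{30}{7} \cdot 82}{\frac{1678}{7}} = \frac{2460}{7} \cdot \frac{7}{1678} = \frac{1230}{839}$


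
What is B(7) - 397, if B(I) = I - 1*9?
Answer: -399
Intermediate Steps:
B(I) = -9 + I (B(I) = I - 9 = -9 + I)
B(7) - 397 = (-9 + 7) - 397 = -2 - 397 = -399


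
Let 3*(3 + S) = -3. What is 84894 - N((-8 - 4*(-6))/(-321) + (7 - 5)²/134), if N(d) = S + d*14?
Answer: 1825907306/21507 ≈ 84898.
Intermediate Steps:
S = -4 (S = -3 + (⅓)*(-3) = -3 - 1 = -4)
N(d) = -4 + 14*d (N(d) = -4 + d*14 = -4 + 14*d)
84894 - N((-8 - 4*(-6))/(-321) + (7 - 5)²/134) = 84894 - (-4 + 14*((-8 - 4*(-6))/(-321) + (7 - 5)²/134)) = 84894 - (-4 + 14*((-8 + 24)*(-1/321) + 2²*(1/134))) = 84894 - (-4 + 14*(16*(-1/321) + 4*(1/134))) = 84894 - (-4 + 14*(-16/321 + 2/67)) = 84894 - (-4 + 14*(-430/21507)) = 84894 - (-4 - 6020/21507) = 84894 - 1*(-92048/21507) = 84894 + 92048/21507 = 1825907306/21507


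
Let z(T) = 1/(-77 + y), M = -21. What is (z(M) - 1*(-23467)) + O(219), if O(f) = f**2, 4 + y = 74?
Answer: 499995/7 ≈ 71428.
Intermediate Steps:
y = 70 (y = -4 + 74 = 70)
z(T) = -1/7 (z(T) = 1/(-77 + 70) = 1/(-7) = -1/7)
(z(M) - 1*(-23467)) + O(219) = (-1/7 - 1*(-23467)) + 219**2 = (-1/7 + 23467) + 47961 = 164268/7 + 47961 = 499995/7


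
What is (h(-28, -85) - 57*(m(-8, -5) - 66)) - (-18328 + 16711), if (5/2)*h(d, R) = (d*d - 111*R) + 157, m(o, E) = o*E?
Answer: 36247/5 ≈ 7249.4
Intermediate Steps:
m(o, E) = E*o
h(d, R) = 314/5 - 222*R/5 + 2*d²/5 (h(d, R) = 2*((d*d - 111*R) + 157)/5 = 2*((d² - 111*R) + 157)/5 = 2*(157 + d² - 111*R)/5 = 314/5 - 222*R/5 + 2*d²/5)
(h(-28, -85) - 57*(m(-8, -5) - 66)) - (-18328 + 16711) = ((314/5 - 222/5*(-85) + (⅖)*(-28)²) - 57*(-5*(-8) - 66)) - (-18328 + 16711) = ((314/5 + 3774 + (⅖)*784) - 57*(40 - 66)) - 1*(-1617) = ((314/5 + 3774 + 1568/5) - 57*(-26)) + 1617 = (20752/5 - 1*(-1482)) + 1617 = (20752/5 + 1482) + 1617 = 28162/5 + 1617 = 36247/5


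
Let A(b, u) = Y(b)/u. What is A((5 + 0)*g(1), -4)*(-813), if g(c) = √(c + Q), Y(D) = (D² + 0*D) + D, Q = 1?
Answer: 20325/2 + 4065*√2/4 ≈ 11600.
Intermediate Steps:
Y(D) = D + D² (Y(D) = (D² + 0) + D = D² + D = D + D²)
g(c) = √(1 + c) (g(c) = √(c + 1) = √(1 + c))
A(b, u) = b*(1 + b)/u (A(b, u) = (b*(1 + b))/u = b*(1 + b)/u)
A((5 + 0)*g(1), -4)*(-813) = (((5 + 0)*√(1 + 1))*(1 + (5 + 0)*√(1 + 1))/(-4))*(-813) = ((5*√2)*(-¼)*(1 + 5*√2))*(-813) = -5*√2*(1 + 5*√2)/4*(-813) = 4065*√2*(1 + 5*√2)/4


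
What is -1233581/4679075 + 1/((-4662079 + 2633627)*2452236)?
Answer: -6136131677221103507/23274856152592688400 ≈ -0.26364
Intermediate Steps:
-1233581/4679075 + 1/((-4662079 + 2633627)*2452236) = -1233581*1/4679075 + (1/2452236)/(-2028452) = -1233581/4679075 - 1/2028452*1/2452236 = -1233581/4679075 - 1/4974243018672 = -6136131677221103507/23274856152592688400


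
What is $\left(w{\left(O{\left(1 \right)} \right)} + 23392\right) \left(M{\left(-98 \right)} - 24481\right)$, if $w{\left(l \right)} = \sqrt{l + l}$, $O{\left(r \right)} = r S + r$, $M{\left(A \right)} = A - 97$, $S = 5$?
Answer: $-577220992 - 49352 \sqrt{3} \approx -5.7731 \cdot 10^{8}$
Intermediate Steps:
$M{\left(A \right)} = -97 + A$
$O{\left(r \right)} = 6 r$ ($O{\left(r \right)} = r 5 + r = 5 r + r = 6 r$)
$w{\left(l \right)} = \sqrt{2} \sqrt{l}$ ($w{\left(l \right)} = \sqrt{2 l} = \sqrt{2} \sqrt{l}$)
$\left(w{\left(O{\left(1 \right)} \right)} + 23392\right) \left(M{\left(-98 \right)} - 24481\right) = \left(\sqrt{2} \sqrt{6 \cdot 1} + 23392\right) \left(\left(-97 - 98\right) - 24481\right) = \left(\sqrt{2} \sqrt{6} + 23392\right) \left(-195 - 24481\right) = \left(2 \sqrt{3} + 23392\right) \left(-24676\right) = \left(23392 + 2 \sqrt{3}\right) \left(-24676\right) = -577220992 - 49352 \sqrt{3}$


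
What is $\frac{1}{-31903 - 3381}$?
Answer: $- \frac{1}{35284} \approx -2.8341 \cdot 10^{-5}$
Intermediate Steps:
$\frac{1}{-31903 - 3381} = \frac{1}{-35284} = - \frac{1}{35284}$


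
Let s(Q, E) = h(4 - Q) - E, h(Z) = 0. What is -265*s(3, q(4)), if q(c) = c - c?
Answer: 0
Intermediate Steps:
q(c) = 0
s(Q, E) = -E (s(Q, E) = 0 - E = -E)
-265*s(3, q(4)) = -(-265)*0 = -265*0 = 0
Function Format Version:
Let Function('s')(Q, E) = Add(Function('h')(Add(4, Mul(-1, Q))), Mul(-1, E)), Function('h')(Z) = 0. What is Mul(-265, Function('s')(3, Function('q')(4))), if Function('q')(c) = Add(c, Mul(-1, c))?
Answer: 0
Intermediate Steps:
Function('q')(c) = 0
Function('s')(Q, E) = Mul(-1, E) (Function('s')(Q, E) = Add(0, Mul(-1, E)) = Mul(-1, E))
Mul(-265, Function('s')(3, Function('q')(4))) = Mul(-265, Mul(-1, 0)) = Mul(-265, 0) = 0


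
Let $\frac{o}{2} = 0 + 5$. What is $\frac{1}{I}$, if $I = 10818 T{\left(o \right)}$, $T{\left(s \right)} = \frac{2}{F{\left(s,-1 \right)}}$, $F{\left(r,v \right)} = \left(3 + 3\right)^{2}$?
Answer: $\frac{1}{601} \approx 0.0016639$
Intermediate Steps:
$F{\left(r,v \right)} = 36$ ($F{\left(r,v \right)} = 6^{2} = 36$)
$o = 10$ ($o = 2 \left(0 + 5\right) = 2 \cdot 5 = 10$)
$T{\left(s \right)} = \frac{1}{18}$ ($T{\left(s \right)} = \frac{2}{36} = 2 \cdot \frac{1}{36} = \frac{1}{18}$)
$I = 601$ ($I = 10818 \cdot \frac{1}{18} = 601$)
$\frac{1}{I} = \frac{1}{601}$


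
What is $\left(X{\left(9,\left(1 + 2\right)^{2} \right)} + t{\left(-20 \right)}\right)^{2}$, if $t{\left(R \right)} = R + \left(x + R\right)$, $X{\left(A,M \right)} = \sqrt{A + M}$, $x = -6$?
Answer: $2134 - 276 \sqrt{2} \approx 1743.7$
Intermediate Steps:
$t{\left(R \right)} = -6 + 2 R$ ($t{\left(R \right)} = R + \left(-6 + R\right) = -6 + 2 R$)
$\left(X{\left(9,\left(1 + 2\right)^{2} \right)} + t{\left(-20 \right)}\right)^{2} = \left(\sqrt{9 + \left(1 + 2\right)^{2}} + \left(-6 + 2 \left(-20\right)\right)\right)^{2} = \left(\sqrt{9 + 3^{2}} - 46\right)^{2} = \left(\sqrt{9 + 9} - 46\right)^{2} = \left(\sqrt{18} - 46\right)^{2} = \left(3 \sqrt{2} - 46\right)^{2} = \left(-46 + 3 \sqrt{2}\right)^{2}$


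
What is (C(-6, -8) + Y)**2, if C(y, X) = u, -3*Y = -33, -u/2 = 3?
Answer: 25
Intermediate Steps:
u = -6 (u = -2*3 = -6)
Y = 11 (Y = -1/3*(-33) = 11)
C(y, X) = -6
(C(-6, -8) + Y)**2 = (-6 + 11)**2 = 5**2 = 25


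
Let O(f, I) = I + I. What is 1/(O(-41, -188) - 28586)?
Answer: -1/28962 ≈ -3.4528e-5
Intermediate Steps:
O(f, I) = 2*I
1/(O(-41, -188) - 28586) = 1/(2*(-188) - 28586) = 1/(-376 - 28586) = 1/(-28962) = -1/28962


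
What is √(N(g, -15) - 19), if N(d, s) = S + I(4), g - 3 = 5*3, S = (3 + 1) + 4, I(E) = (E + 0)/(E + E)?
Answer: I*√42/2 ≈ 3.2404*I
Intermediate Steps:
I(E) = ½ (I(E) = E/((2*E)) = E*(1/(2*E)) = ½)
S = 8 (S = 4 + 4 = 8)
g = 18 (g = 3 + 5*3 = 3 + 15 = 18)
N(d, s) = 17/2 (N(d, s) = 8 + ½ = 17/2)
√(N(g, -15) - 19) = √(17/2 - 19) = √(-21/2) = I*√42/2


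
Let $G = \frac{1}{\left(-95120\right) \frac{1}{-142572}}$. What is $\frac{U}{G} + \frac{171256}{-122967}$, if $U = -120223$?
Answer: $- \frac{117185607300196}{1460970927} \approx -80211.0$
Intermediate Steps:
$G = \frac{35643}{23780}$ ($G = \frac{1}{\left(-95120\right) \left(- \frac{1}{142572}\right)} = \frac{1}{\frac{23780}{35643}} = \frac{35643}{23780} \approx 1.4989$)
$\frac{U}{G} + \frac{171256}{-122967} = - \frac{120223}{\frac{35643}{23780}} + \frac{171256}{-122967} = \left(-120223\right) \frac{23780}{35643} + 171256 \left(- \frac{1}{122967}\right) = - \frac{2858902940}{35643} - \frac{171256}{122967} = - \frac{117185607300196}{1460970927}$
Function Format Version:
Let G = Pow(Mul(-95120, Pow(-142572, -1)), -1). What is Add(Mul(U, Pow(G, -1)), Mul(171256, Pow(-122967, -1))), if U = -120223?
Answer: Rational(-117185607300196, 1460970927) ≈ -80211.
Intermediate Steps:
G = Rational(35643, 23780) (G = Pow(Mul(-95120, Rational(-1, 142572)), -1) = Pow(Rational(23780, 35643), -1) = Rational(35643, 23780) ≈ 1.4989)
Add(Mul(U, Pow(G, -1)), Mul(171256, Pow(-122967, -1))) = Add(Mul(-120223, Pow(Rational(35643, 23780), -1)), Mul(171256, Pow(-122967, -1))) = Add(Mul(-120223, Rational(23780, 35643)), Mul(171256, Rational(-1, 122967))) = Add(Rational(-2858902940, 35643), Rational(-171256, 122967)) = Rational(-117185607300196, 1460970927)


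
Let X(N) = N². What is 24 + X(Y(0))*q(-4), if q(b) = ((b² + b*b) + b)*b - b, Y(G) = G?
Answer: 24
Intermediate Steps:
q(b) = -b + b*(b + 2*b²) (q(b) = ((b² + b²) + b)*b - b = (2*b² + b)*b - b = (b + 2*b²)*b - b = b*(b + 2*b²) - b = -b + b*(b + 2*b²))
24 + X(Y(0))*q(-4) = 24 + 0²*(-4*(-1 - 4 + 2*(-4)²)) = 24 + 0*(-4*(-1 - 4 + 2*16)) = 24 + 0*(-4*(-1 - 4 + 32)) = 24 + 0*(-4*27) = 24 + 0*(-108) = 24 + 0 = 24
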